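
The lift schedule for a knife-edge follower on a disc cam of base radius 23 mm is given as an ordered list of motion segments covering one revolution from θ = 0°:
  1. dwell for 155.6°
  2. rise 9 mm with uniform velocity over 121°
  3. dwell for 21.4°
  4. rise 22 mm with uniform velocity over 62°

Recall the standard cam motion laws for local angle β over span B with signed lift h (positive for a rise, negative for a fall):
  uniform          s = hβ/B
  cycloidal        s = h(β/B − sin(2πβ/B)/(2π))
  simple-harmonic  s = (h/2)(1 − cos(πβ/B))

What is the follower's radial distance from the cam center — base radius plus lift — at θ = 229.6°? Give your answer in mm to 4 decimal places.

seg 1 [0°–155.6°] dwell: s stays 0.0000
seg 2 [155.6°–276.6°] uniform, h=9: θ=229.6° here. β=74, B=121. 9·74/121 = 5.5041 → s = 5.5041
radial distance = base radius + s = 23 + 5.5041 = 28.5041

28.5041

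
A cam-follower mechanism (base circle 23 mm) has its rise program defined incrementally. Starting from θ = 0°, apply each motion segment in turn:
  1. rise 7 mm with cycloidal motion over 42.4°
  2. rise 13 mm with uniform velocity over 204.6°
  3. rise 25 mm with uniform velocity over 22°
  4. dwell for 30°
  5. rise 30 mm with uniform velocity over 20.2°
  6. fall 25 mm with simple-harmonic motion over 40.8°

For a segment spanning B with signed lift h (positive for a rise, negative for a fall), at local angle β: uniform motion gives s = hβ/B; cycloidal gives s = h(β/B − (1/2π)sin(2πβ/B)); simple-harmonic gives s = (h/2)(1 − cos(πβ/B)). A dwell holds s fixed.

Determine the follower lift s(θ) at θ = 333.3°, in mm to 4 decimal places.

seg 1 [0°–42.4°] cycloidal, h=7: full span → s += 7 → s = 7.0000
seg 2 [42.4°–247°] uniform, h=13: full span → s += 13 → s = 20.0000
seg 3 [247°–269°] uniform, h=25: full span → s += 25 → s = 45.0000
seg 4 [269°–299°] dwell: s stays 45.0000
seg 5 [299°–319.2°] uniform, h=30: full span → s += 30 → s = 75.0000
seg 6 [319.2°–360°] simple-harmonic, h=-25: θ=333.3° here. β=14.1, B=40.8. -25/2·(1 − cos(π·0.3456)) = -6.6713 → s = 68.3287

68.3287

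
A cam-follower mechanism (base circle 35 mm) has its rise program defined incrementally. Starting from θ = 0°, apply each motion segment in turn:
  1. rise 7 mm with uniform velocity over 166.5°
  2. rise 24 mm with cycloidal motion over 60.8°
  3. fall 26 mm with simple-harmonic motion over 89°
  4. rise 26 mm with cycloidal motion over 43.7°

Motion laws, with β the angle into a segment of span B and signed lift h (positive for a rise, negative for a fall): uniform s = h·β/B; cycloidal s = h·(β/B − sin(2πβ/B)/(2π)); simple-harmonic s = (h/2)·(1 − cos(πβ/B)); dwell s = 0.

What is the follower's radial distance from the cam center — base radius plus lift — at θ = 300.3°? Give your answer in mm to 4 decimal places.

seg 1 [0°–166.5°] uniform, h=7: full span → s += 7 → s = 7.0000
seg 2 [166.5°–227.3°] cycloidal, h=24: full span → s += 24 → s = 31.0000
seg 3 [227.3°–316.3°] simple-harmonic, h=-26: θ=300.3° here. β=73, B=89. -26/2·(1 − cos(π·0.8202)) = -23.9812 → s = 7.0188
radial distance = base radius + s = 35 + 7.0188 = 42.0188

42.0188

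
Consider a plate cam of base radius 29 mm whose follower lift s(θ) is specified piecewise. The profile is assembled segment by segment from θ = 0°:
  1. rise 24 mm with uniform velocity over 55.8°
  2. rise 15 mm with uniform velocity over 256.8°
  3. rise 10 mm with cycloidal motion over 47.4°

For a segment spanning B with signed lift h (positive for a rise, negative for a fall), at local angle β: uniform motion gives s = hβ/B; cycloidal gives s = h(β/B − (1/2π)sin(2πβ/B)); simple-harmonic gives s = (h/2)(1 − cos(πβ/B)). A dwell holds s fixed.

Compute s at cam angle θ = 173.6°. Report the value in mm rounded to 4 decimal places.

seg 1 [0°–55.8°] uniform, h=24: full span → s += 24 → s = 24.0000
seg 2 [55.8°–312.6°] uniform, h=15: θ=173.6° here. β=117.8, B=256.8. 15·117.8/256.8 = 6.8808 → s = 30.8808

30.8808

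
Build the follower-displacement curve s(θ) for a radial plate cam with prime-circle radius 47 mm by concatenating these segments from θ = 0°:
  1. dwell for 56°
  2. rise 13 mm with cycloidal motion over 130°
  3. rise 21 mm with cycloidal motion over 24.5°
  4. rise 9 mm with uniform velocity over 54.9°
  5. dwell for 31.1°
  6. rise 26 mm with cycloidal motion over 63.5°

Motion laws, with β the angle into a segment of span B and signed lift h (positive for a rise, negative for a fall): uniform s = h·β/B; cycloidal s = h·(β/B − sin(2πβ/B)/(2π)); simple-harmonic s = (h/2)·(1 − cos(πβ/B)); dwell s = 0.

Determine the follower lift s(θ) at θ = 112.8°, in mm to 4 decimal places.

seg 1 [0°–56°] dwell: s stays 0.0000
seg 2 [56°–186°] cycloidal, h=13: θ=112.8° here. β=56.8, B=130. 13·(0.4369 − sin(2π·0.4369)/(2π)) = 4.8813 → s = 4.8813

4.8813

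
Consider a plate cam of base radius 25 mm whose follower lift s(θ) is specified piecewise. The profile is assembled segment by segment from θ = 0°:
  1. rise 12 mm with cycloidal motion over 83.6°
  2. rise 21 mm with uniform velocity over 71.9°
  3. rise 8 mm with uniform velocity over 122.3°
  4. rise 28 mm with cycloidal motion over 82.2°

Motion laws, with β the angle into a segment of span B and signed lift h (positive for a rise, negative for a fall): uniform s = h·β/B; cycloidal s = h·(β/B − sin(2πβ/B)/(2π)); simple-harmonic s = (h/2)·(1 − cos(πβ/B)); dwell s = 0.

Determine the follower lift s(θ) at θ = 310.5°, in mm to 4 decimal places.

seg 1 [0°–83.6°] cycloidal, h=12: full span → s += 12 → s = 12.0000
seg 2 [83.6°–155.5°] uniform, h=21: full span → s += 21 → s = 33.0000
seg 3 [155.5°–277.8°] uniform, h=8: full span → s += 8 → s = 41.0000
seg 4 [277.8°–360°] cycloidal, h=28: θ=310.5° here. β=32.7, B=82.2. 28·(0.3978 − sin(2π·0.3978)/(2π)) = 8.4700 → s = 49.4700

49.4700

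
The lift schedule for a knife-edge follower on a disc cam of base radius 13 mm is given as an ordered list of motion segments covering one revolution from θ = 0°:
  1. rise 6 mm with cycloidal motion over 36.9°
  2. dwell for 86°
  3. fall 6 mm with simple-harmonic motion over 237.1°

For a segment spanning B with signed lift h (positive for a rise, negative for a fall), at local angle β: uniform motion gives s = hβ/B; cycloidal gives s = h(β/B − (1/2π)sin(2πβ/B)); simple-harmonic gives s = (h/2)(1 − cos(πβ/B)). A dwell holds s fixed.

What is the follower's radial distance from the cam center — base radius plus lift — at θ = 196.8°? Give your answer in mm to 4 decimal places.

seg 1 [0°–36.9°] cycloidal, h=6: full span → s += 6 → s = 6.0000
seg 2 [36.9°–122.9°] dwell: s stays 6.0000
seg 3 [122.9°–360°] simple-harmonic, h=-6: θ=196.8° here. β=73.9, B=237.1. -6/2·(1 − cos(π·0.3117)) = -1.3269 → s = 4.6731
radial distance = base radius + s = 13 + 4.6731 = 17.6731

17.6731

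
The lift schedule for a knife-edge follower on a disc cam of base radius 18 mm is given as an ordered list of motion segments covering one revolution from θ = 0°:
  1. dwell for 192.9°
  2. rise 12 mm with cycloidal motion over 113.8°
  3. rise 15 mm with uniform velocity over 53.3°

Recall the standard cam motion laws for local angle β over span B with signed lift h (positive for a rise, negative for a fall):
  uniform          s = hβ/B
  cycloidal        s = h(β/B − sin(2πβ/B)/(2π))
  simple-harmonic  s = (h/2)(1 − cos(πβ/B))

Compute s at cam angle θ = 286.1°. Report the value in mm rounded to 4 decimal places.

seg 1 [0°–192.9°] dwell: s stays 0.0000
seg 2 [192.9°–306.7°] cycloidal, h=12: θ=286.1° here. β=93.2, B=113.8. 12·(0.8190 − sin(2π·0.8190)/(2π)) = 11.5610 → s = 11.5610

11.5610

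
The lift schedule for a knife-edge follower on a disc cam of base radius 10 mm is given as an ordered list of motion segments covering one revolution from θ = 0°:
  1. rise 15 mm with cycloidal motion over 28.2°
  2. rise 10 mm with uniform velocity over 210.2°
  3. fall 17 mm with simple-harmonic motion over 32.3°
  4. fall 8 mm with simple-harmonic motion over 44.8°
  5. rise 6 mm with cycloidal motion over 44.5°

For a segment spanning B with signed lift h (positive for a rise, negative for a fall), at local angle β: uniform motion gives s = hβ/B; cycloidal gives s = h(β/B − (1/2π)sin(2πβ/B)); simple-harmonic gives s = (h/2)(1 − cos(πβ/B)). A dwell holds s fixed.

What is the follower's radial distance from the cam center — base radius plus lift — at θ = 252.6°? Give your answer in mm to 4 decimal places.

seg 1 [0°–28.2°] cycloidal, h=15: full span → s += 15 → s = 15.0000
seg 2 [28.2°–238.4°] uniform, h=10: full span → s += 10 → s = 25.0000
seg 3 [238.4°–270.7°] simple-harmonic, h=-17: θ=252.6° here. β=14.2, B=32.3. -17/2·(1 − cos(π·0.4396)) = -6.8975 → s = 18.1025
radial distance = base radius + s = 10 + 18.1025 = 28.1025

28.1025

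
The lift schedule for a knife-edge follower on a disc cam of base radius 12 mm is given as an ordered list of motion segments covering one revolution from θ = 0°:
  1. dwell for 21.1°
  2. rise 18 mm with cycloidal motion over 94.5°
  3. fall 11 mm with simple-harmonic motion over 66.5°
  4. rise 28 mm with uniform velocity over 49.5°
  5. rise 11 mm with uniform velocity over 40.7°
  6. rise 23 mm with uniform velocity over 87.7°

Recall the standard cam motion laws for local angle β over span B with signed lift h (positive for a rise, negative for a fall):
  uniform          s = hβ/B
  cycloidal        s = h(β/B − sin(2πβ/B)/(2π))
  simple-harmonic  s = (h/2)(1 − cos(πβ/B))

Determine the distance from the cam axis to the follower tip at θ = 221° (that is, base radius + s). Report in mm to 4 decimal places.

seg 1 [0°–21.1°] dwell: s stays 0.0000
seg 2 [21.1°–115.6°] cycloidal, h=18: full span → s += 18 → s = 18.0000
seg 3 [115.6°–182.1°] simple-harmonic, h=-11: full span → s += -11 → s = 7.0000
seg 4 [182.1°–231.6°] uniform, h=28: θ=221° here. β=38.9, B=49.5. 28·38.9/49.5 = 22.0040 → s = 29.0040
radial distance = base radius + s = 12 + 29.0040 = 41.0040

41.0040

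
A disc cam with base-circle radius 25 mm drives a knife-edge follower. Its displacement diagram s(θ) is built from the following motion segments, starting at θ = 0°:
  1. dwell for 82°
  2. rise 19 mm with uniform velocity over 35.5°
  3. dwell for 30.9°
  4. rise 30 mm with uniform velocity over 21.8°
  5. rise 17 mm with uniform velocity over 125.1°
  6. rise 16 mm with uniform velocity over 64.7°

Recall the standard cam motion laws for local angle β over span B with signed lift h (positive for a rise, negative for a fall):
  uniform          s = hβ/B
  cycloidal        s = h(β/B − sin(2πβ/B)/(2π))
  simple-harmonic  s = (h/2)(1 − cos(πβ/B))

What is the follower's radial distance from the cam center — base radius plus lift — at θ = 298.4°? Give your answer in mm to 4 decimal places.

seg 1 [0°–82°] dwell: s stays 0.0000
seg 2 [82°–117.5°] uniform, h=19: full span → s += 19 → s = 19.0000
seg 3 [117.5°–148.4°] dwell: s stays 19.0000
seg 4 [148.4°–170.2°] uniform, h=30: full span → s += 30 → s = 49.0000
seg 5 [170.2°–295.3°] uniform, h=17: full span → s += 17 → s = 66.0000
seg 6 [295.3°–360°] uniform, h=16: θ=298.4° here. β=3.1, B=64.7. 16·3.1/64.7 = 0.7666 → s = 66.7666
radial distance = base radius + s = 25 + 66.7666 = 91.7666

91.7666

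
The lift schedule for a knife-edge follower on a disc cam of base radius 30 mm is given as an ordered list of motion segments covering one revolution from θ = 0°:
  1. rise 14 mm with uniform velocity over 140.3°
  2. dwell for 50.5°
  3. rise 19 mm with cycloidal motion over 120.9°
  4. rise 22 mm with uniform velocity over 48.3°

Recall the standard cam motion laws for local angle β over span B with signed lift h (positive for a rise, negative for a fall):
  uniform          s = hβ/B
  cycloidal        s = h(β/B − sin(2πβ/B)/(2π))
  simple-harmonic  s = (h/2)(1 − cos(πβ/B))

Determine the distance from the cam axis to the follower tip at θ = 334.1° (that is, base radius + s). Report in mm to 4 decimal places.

seg 1 [0°–140.3°] uniform, h=14: full span → s += 14 → s = 14.0000
seg 2 [140.3°–190.8°] dwell: s stays 14.0000
seg 3 [190.8°–311.7°] cycloidal, h=19: full span → s += 19 → s = 33.0000
seg 4 [311.7°–360°] uniform, h=22: θ=334.1° here. β=22.4, B=48.3. 22·22.4/48.3 = 10.2029 → s = 43.2029
radial distance = base radius + s = 30 + 43.2029 = 73.2029

73.2029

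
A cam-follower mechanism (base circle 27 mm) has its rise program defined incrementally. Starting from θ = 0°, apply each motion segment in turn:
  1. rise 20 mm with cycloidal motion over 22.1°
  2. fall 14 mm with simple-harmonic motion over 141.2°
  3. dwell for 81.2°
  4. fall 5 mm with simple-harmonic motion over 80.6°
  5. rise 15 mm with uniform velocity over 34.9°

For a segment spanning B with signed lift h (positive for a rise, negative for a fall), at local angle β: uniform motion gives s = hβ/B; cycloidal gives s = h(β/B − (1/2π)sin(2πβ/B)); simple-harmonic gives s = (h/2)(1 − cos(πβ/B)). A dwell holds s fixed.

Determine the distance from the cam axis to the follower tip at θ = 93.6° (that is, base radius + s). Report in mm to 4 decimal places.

seg 1 [0°–22.1°] cycloidal, h=20: full span → s += 20 → s = 20.0000
seg 2 [22.1°–163.3°] simple-harmonic, h=-14: θ=93.6° here. β=71.5, B=141.2. -14/2·(1 − cos(π·0.5064)) = -7.1402 → s = 12.8598
radial distance = base radius + s = 27 + 12.8598 = 39.8598

39.8598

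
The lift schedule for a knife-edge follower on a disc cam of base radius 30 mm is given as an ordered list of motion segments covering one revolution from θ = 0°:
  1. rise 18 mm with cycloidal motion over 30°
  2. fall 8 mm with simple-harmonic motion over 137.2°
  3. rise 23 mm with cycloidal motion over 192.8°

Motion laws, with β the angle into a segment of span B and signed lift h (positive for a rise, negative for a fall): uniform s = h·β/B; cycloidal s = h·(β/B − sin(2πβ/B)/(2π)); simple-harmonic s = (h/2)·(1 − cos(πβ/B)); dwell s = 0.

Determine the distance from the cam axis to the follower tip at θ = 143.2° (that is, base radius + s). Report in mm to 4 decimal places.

seg 1 [0°–30°] cycloidal, h=18: full span → s += 18 → s = 18.0000
seg 2 [30°–167.2°] simple-harmonic, h=-8: θ=143.2° here. β=113.2, B=137.2. -8/2·(1 − cos(π·0.8251)) = -7.4110 → s = 10.5890
radial distance = base radius + s = 30 + 10.5890 = 40.5890

40.5890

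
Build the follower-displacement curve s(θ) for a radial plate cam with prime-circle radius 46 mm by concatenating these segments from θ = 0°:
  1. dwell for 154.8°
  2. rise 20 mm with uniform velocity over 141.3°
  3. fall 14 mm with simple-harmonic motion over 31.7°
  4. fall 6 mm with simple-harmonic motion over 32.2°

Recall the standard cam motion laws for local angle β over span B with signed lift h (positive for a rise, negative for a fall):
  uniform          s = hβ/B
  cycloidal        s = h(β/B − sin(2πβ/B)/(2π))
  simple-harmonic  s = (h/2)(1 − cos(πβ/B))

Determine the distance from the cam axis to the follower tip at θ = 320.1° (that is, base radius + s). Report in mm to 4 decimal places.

seg 1 [0°–154.8°] dwell: s stays 0.0000
seg 2 [154.8°–296.1°] uniform, h=20: full span → s += 20 → s = 20.0000
seg 3 [296.1°–327.8°] simple-harmonic, h=-14: θ=320.1° here. β=24, B=31.7. -14/2·(1 − cos(π·0.7571)) = -12.0589 → s = 7.9411
radial distance = base radius + s = 46 + 7.9411 = 53.9411

53.9411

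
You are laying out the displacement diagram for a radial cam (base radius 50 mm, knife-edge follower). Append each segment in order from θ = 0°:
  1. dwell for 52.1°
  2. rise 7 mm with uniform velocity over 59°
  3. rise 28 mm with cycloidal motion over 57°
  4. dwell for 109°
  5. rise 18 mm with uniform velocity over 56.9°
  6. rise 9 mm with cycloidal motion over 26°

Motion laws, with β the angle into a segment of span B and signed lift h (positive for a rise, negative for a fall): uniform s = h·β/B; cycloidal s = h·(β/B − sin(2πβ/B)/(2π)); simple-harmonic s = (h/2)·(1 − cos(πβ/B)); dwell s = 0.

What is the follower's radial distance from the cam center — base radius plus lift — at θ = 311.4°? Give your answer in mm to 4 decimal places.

seg 1 [0°–52.1°] dwell: s stays 0.0000
seg 2 [52.1°–111.1°] uniform, h=7: full span → s += 7 → s = 7.0000
seg 3 [111.1°–168.1°] cycloidal, h=28: full span → s += 28 → s = 35.0000
seg 4 [168.1°–277.1°] dwell: s stays 35.0000
seg 5 [277.1°–334°] uniform, h=18: θ=311.4° here. β=34.3, B=56.9. 18·34.3/56.9 = 10.8506 → s = 45.8506
radial distance = base radius + s = 50 + 45.8506 = 95.8506

95.8506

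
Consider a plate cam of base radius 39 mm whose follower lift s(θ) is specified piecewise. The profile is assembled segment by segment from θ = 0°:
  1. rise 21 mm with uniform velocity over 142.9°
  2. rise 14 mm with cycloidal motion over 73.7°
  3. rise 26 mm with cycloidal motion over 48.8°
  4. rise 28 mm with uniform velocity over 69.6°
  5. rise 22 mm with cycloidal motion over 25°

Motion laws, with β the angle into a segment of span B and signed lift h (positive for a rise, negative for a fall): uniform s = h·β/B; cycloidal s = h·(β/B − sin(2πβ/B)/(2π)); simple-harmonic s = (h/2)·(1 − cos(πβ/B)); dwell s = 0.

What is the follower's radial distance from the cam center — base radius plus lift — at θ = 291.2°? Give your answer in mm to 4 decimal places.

seg 1 [0°–142.9°] uniform, h=21: full span → s += 21 → s = 21.0000
seg 2 [142.9°–216.6°] cycloidal, h=14: full span → s += 14 → s = 35.0000
seg 3 [216.6°–265.4°] cycloidal, h=26: full span → s += 26 → s = 61.0000
seg 4 [265.4°–335°] uniform, h=28: θ=291.2° here. β=25.8, B=69.6. 28·25.8/69.6 = 10.3793 → s = 71.3793
radial distance = base radius + s = 39 + 71.3793 = 110.3793

110.3793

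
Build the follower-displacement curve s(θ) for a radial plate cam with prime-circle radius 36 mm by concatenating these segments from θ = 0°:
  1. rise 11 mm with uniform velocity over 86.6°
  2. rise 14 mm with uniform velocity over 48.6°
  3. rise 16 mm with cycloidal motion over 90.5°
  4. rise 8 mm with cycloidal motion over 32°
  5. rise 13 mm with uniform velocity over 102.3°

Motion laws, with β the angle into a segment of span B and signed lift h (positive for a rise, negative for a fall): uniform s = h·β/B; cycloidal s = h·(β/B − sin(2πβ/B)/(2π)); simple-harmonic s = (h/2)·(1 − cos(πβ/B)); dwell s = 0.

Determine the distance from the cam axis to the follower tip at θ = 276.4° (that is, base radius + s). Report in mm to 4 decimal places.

seg 1 [0°–86.6°] uniform, h=11: full span → s += 11 → s = 11.0000
seg 2 [86.6°–135.2°] uniform, h=14: full span → s += 14 → s = 25.0000
seg 3 [135.2°–225.7°] cycloidal, h=16: full span → s += 16 → s = 41.0000
seg 4 [225.7°–257.7°] cycloidal, h=8: full span → s += 8 → s = 49.0000
seg 5 [257.7°–360°] uniform, h=13: θ=276.4° here. β=18.7, B=102.3. 13·18.7/102.3 = 2.3763 → s = 51.3763
radial distance = base radius + s = 36 + 51.3763 = 87.3763

87.3763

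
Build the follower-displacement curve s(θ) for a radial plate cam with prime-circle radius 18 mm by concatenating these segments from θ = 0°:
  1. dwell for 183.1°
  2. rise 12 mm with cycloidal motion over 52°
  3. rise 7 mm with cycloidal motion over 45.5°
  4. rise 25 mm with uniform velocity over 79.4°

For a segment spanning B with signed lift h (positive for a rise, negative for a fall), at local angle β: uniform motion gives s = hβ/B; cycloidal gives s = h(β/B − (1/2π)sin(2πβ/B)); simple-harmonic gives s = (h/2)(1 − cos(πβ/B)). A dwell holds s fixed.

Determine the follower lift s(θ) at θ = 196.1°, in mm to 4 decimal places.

seg 1 [0°–183.1°] dwell: s stays 0.0000
seg 2 [183.1°–235.1°] cycloidal, h=12: θ=196.1° here. β=13, B=52. 12·(0.2500 − sin(2π·0.2500)/(2π)) = 1.0901 → s = 1.0901

1.0901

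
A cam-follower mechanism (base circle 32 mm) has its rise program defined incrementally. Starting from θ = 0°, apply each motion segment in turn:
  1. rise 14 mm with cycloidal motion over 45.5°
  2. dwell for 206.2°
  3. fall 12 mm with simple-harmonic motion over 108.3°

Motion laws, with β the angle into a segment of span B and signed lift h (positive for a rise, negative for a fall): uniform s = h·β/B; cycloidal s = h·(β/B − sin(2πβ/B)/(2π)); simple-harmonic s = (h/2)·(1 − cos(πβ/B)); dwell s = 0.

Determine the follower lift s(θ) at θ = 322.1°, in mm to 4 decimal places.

seg 1 [0°–45.5°] cycloidal, h=14: full span → s += 14 → s = 14.0000
seg 2 [45.5°–251.7°] dwell: s stays 14.0000
seg 3 [251.7°–360°] simple-harmonic, h=-12: θ=322.1° here. β=70.4, B=108.3. -12/2·(1 − cos(π·0.6500)) = -8.7247 → s = 5.2753

5.2753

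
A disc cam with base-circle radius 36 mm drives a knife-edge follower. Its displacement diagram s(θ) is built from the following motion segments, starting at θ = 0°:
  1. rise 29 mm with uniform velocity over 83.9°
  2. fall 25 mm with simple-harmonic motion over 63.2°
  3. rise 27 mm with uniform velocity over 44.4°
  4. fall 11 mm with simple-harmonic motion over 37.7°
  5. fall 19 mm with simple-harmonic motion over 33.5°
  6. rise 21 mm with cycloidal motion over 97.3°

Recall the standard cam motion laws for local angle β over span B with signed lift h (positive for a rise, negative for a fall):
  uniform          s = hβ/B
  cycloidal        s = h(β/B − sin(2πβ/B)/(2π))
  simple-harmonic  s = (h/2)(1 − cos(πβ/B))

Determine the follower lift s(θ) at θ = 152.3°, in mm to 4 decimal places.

seg 1 [0°–83.9°] uniform, h=29: full span → s += 29 → s = 29.0000
seg 2 [83.9°–147.1°] simple-harmonic, h=-25: full span → s += -25 → s = 4.0000
seg 3 [147.1°–191.5°] uniform, h=27: θ=152.3° here. β=5.2, B=44.4. 27·5.2/44.4 = 3.1622 → s = 7.1622

7.1622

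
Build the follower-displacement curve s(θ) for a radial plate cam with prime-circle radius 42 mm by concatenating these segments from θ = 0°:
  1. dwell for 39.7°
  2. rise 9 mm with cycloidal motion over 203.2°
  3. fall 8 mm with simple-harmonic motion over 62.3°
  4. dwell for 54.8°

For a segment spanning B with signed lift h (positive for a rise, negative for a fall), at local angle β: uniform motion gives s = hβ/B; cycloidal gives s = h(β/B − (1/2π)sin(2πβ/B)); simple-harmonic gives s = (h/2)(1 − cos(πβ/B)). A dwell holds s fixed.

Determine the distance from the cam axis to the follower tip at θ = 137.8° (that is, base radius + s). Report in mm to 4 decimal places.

seg 1 [0°–39.7°] dwell: s stays 0.0000
seg 2 [39.7°–242.9°] cycloidal, h=9: θ=137.8° here. β=98.1, B=203.2. 9·(0.4828 − sin(2π·0.4828)/(2π)) = 4.1903 → s = 4.1903
radial distance = base radius + s = 42 + 4.1903 = 46.1903

46.1903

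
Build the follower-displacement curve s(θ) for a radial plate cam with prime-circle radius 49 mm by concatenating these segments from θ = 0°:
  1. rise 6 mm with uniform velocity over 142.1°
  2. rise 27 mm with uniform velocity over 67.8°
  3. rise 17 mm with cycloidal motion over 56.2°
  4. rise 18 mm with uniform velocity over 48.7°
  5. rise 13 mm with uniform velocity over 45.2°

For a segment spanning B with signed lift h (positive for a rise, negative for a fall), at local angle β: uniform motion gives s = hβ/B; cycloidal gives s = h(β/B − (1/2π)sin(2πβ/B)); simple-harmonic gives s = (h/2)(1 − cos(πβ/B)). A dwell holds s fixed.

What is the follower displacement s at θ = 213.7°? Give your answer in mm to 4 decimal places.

seg 1 [0°–142.1°] uniform, h=6: full span → s += 6 → s = 6.0000
seg 2 [142.1°–209.9°] uniform, h=27: full span → s += 27 → s = 33.0000
seg 3 [209.9°–266.1°] cycloidal, h=17: θ=213.7° here. β=3.8, B=56.2. 17·(0.0676 − sin(2π·0.0676)/(2π)) = 0.0343 → s = 33.0343

33.0343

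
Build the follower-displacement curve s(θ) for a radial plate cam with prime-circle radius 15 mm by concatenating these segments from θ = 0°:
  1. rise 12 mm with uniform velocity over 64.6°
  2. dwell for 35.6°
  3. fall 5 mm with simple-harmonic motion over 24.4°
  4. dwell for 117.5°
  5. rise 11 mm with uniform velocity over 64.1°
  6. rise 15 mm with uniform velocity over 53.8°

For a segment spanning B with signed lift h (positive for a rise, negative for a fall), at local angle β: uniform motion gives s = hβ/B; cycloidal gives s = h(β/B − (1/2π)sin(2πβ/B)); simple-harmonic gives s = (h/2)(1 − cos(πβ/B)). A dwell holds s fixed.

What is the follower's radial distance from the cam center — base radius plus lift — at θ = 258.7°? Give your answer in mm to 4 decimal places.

seg 1 [0°–64.6°] uniform, h=12: full span → s += 12 → s = 12.0000
seg 2 [64.6°–100.2°] dwell: s stays 12.0000
seg 3 [100.2°–124.6°] simple-harmonic, h=-5: full span → s += -5 → s = 7.0000
seg 4 [124.6°–242.1°] dwell: s stays 7.0000
seg 5 [242.1°–306.2°] uniform, h=11: θ=258.7° here. β=16.6, B=64.1. 11·16.6/64.1 = 2.8487 → s = 9.8487
radial distance = base radius + s = 15 + 9.8487 = 24.8487

24.8487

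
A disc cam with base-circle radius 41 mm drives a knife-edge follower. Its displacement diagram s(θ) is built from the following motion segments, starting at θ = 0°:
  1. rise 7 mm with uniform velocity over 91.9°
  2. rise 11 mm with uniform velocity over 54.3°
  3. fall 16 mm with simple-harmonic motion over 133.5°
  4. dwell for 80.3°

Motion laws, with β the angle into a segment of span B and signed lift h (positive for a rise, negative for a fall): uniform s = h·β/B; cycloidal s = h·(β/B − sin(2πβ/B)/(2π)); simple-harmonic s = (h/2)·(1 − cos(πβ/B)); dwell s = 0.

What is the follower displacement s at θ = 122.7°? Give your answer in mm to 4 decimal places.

seg 1 [0°–91.9°] uniform, h=7: full span → s += 7 → s = 7.0000
seg 2 [91.9°–146.2°] uniform, h=11: θ=122.7° here. β=30.8, B=54.3. 11·30.8/54.3 = 6.2394 → s = 13.2394

13.2394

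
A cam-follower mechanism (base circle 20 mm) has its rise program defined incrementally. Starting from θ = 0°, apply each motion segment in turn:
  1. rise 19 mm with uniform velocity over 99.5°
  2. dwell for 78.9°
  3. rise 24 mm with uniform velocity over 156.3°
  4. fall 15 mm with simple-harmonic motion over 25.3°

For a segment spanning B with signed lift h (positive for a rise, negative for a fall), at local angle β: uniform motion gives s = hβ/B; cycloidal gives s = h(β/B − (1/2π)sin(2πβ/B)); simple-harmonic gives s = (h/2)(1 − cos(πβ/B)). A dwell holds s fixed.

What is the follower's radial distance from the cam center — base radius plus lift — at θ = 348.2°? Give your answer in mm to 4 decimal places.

seg 1 [0°–99.5°] uniform, h=19: full span → s += 19 → s = 19.0000
seg 2 [99.5°–178.4°] dwell: s stays 19.0000
seg 3 [178.4°–334.7°] uniform, h=24: full span → s += 24 → s = 43.0000
seg 4 [334.7°–360°] simple-harmonic, h=-15: θ=348.2° here. β=13.5, B=25.3. -15/2·(1 − cos(π·0.5336)) = -8.2901 → s = 34.7099
radial distance = base radius + s = 20 + 34.7099 = 54.7099

54.7099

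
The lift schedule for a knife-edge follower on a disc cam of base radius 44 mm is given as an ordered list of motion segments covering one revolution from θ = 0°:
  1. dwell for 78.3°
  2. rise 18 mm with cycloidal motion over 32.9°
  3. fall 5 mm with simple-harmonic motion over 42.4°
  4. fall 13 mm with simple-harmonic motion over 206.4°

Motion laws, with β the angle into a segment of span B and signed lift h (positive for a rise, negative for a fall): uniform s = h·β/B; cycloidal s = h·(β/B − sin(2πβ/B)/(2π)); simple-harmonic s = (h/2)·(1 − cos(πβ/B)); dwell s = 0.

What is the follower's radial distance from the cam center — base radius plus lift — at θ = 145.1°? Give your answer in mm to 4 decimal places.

seg 1 [0°–78.3°] dwell: s stays 0.0000
seg 2 [78.3°–111.2°] cycloidal, h=18: full span → s += 18 → s = 18.0000
seg 3 [111.2°–153.6°] simple-harmonic, h=-5: θ=145.1° here. β=33.9, B=42.4. -5/2·(1 − cos(π·0.7995)) = -4.5204 → s = 13.4796
radial distance = base radius + s = 44 + 13.4796 = 57.4796

57.4796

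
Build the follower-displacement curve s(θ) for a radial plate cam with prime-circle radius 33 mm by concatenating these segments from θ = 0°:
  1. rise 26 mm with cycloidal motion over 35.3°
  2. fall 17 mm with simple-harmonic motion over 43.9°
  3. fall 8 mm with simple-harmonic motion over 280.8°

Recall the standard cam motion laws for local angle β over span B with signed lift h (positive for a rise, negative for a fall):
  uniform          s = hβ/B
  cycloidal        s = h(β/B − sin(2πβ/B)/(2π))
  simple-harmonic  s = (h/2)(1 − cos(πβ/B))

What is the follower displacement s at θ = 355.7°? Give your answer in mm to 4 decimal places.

seg 1 [0°–35.3°] cycloidal, h=26: full span → s += 26 → s = 26.0000
seg 2 [35.3°–79.2°] simple-harmonic, h=-17: full span → s += -17 → s = 9.0000
seg 3 [79.2°–360°] simple-harmonic, h=-8: θ=355.7° here. β=276.5, B=280.8. -8/2·(1 − cos(π·0.9847)) = -7.9954 → s = 1.0046

1.0046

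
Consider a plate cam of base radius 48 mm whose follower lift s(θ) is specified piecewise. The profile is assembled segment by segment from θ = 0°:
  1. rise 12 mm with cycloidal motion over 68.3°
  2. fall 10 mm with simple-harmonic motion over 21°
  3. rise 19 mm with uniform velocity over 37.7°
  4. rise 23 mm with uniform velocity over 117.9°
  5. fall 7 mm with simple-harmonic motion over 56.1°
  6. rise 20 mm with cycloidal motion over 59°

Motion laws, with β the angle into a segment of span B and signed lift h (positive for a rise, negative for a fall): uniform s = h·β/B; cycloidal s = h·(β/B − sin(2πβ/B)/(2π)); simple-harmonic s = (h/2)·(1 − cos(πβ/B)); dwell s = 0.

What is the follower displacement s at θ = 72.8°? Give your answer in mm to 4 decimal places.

seg 1 [0°–68.3°] cycloidal, h=12: full span → s += 12 → s = 12.0000
seg 2 [68.3°–89.3°] simple-harmonic, h=-10: θ=72.8° here. β=4.5, B=21. -10/2·(1 − cos(π·0.2143)) = -1.0908 → s = 10.9092

10.9092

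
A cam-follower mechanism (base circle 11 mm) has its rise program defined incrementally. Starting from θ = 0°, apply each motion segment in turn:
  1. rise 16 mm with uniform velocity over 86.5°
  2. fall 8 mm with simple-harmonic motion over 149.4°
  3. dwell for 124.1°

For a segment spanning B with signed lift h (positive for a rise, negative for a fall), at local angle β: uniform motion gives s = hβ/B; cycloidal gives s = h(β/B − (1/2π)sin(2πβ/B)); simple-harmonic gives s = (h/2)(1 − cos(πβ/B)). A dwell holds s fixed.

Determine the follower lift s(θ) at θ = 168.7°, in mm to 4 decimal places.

seg 1 [0°–86.5°] uniform, h=16: full span → s += 16 → s = 16.0000
seg 2 [86.5°–235.9°] simple-harmonic, h=-8: θ=168.7° here. β=82.2, B=149.4. -8/2·(1 − cos(π·0.5502)) = -4.6282 → s = 11.3718

11.3718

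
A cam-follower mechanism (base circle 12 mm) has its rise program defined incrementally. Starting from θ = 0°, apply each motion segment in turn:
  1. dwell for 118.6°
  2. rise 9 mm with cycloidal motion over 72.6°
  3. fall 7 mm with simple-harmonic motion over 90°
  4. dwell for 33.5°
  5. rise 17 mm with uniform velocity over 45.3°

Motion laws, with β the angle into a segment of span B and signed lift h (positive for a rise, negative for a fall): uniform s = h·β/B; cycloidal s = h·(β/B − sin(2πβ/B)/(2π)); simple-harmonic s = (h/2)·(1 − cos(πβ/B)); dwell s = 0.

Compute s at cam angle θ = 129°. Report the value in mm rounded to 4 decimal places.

seg 1 [0°–118.6°] dwell: s stays 0.0000
seg 2 [118.6°–191.2°] cycloidal, h=9: θ=129° here. β=10.4, B=72.6. 9·(0.1433 − sin(2π·0.1433)/(2π)) = 0.1672 → s = 0.1672

0.1672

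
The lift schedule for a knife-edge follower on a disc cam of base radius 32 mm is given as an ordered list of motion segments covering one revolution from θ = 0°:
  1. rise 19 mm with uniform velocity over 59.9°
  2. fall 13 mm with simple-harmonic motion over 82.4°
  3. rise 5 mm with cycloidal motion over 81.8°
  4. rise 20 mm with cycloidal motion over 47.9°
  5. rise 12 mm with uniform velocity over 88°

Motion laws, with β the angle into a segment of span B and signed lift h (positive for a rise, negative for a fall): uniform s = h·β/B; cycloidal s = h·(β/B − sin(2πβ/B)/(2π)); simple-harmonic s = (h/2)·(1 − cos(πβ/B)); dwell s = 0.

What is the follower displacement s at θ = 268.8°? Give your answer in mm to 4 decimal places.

seg 1 [0°–59.9°] uniform, h=19: full span → s += 19 → s = 19.0000
seg 2 [59.9°–142.3°] simple-harmonic, h=-13: full span → s += -13 → s = 6.0000
seg 3 [142.3°–224.1°] cycloidal, h=5: full span → s += 5 → s = 11.0000
seg 4 [224.1°–272°] cycloidal, h=20: θ=268.8° here. β=44.7, B=47.9. 20·(0.9332 − sin(2π·0.9332)/(2π)) = 19.9611 → s = 30.9611

30.9611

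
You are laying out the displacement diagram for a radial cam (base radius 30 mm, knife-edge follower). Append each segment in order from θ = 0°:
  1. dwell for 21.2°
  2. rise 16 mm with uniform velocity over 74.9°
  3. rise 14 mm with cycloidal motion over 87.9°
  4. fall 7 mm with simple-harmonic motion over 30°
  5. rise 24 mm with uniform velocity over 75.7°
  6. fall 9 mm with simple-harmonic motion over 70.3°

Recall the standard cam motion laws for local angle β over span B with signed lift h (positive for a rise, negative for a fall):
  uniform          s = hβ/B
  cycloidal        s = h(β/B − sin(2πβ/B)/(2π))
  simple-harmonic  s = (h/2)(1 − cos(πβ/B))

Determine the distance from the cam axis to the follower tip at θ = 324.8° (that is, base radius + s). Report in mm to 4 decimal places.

seg 1 [0°–21.2°] dwell: s stays 0.0000
seg 2 [21.2°–96.1°] uniform, h=16: full span → s += 16 → s = 16.0000
seg 3 [96.1°–184°] cycloidal, h=14: full span → s += 14 → s = 30.0000
seg 4 [184°–214°] simple-harmonic, h=-7: full span → s += -7 → s = 23.0000
seg 5 [214°–289.7°] uniform, h=24: full span → s += 24 → s = 47.0000
seg 6 [289.7°–360°] simple-harmonic, h=-9: θ=324.8° here. β=35.1, B=70.3. -9/2·(1 − cos(π·0.4993)) = -4.4899 → s = 42.5101
radial distance = base radius + s = 30 + 42.5101 = 72.5101

72.5101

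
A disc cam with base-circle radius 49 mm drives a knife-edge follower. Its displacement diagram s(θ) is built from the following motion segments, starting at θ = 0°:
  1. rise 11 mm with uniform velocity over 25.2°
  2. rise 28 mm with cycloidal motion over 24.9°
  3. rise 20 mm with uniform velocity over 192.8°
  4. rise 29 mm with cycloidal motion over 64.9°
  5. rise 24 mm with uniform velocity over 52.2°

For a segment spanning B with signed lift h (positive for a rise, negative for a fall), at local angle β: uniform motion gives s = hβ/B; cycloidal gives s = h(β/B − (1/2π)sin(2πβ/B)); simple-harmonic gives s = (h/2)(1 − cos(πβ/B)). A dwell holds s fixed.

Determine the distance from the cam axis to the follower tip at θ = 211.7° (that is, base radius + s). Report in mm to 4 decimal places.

seg 1 [0°–25.2°] uniform, h=11: full span → s += 11 → s = 11.0000
seg 2 [25.2°–50.1°] cycloidal, h=28: full span → s += 28 → s = 39.0000
seg 3 [50.1°–242.9°] uniform, h=20: θ=211.7° here. β=161.6, B=192.8. 20·161.6/192.8 = 16.7635 → s = 55.7635
radial distance = base radius + s = 49 + 55.7635 = 104.7635

104.7635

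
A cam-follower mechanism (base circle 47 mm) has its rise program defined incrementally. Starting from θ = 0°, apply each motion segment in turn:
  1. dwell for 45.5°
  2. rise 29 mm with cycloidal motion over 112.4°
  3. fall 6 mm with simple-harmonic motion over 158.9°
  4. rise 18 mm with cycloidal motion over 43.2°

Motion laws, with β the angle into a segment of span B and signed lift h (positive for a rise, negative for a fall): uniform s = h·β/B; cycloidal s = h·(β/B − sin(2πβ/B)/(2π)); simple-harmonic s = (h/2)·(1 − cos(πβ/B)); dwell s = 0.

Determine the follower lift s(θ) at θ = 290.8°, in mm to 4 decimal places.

seg 1 [0°–45.5°] dwell: s stays 0.0000
seg 2 [45.5°–157.9°] cycloidal, h=29: full span → s += 29 → s = 29.0000
seg 3 [157.9°–316.8°] simple-harmonic, h=-6: θ=290.8° here. β=132.9, B=158.9. -6/2·(1 − cos(π·0.8364)) = -5.6123 → s = 23.3877

23.3877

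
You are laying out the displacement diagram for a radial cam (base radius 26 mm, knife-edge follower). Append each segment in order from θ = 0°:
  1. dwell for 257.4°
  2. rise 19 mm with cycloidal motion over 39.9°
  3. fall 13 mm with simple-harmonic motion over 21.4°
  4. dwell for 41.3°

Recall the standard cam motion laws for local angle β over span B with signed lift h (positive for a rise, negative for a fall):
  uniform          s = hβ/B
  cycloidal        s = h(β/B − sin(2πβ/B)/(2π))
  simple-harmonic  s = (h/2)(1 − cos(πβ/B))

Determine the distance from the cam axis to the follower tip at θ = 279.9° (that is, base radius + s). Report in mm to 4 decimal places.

seg 1 [0°–257.4°] dwell: s stays 0.0000
seg 2 [257.4°–297.3°] cycloidal, h=19: θ=279.9° here. β=22.5, B=39.9. 19·(0.5639 − sin(2π·0.5639)/(2π)) = 11.8962 → s = 11.8962
radial distance = base radius + s = 26 + 11.8962 = 37.8962

37.8962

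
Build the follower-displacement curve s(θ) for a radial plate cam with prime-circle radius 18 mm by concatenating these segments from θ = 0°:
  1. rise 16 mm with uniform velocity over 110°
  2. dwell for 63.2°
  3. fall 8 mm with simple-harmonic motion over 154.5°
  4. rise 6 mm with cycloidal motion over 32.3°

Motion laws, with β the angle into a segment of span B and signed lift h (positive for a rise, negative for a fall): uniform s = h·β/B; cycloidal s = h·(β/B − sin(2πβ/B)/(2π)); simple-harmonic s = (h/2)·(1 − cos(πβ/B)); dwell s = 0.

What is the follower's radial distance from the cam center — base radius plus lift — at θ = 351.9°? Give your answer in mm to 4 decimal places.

seg 1 [0°–110°] uniform, h=16: full span → s += 16 → s = 16.0000
seg 2 [110°–173.2°] dwell: s stays 16.0000
seg 3 [173.2°–327.7°] simple-harmonic, h=-8: full span → s += -8 → s = 8.0000
seg 4 [327.7°–360°] cycloidal, h=6: θ=351.9° here. β=24.2, B=32.3. 6·(0.7492 − sin(2π·0.7492)/(2π)) = 5.4503 → s = 13.4503
radial distance = base radius + s = 18 + 13.4503 = 31.4503

31.4503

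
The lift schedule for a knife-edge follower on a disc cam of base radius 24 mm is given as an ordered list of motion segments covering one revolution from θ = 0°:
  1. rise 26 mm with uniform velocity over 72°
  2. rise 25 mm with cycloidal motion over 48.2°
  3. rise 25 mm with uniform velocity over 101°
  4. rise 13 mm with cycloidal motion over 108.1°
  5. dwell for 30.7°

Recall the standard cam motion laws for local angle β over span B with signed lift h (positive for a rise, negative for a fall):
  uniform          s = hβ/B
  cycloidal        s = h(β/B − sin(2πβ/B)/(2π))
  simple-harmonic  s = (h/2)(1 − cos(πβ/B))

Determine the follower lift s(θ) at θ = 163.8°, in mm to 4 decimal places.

seg 1 [0°–72°] uniform, h=26: full span → s += 26 → s = 26.0000
seg 2 [72°–120.2°] cycloidal, h=25: full span → s += 25 → s = 51.0000
seg 3 [120.2°–221.2°] uniform, h=25: θ=163.8° here. β=43.6, B=101. 25·43.6/101 = 10.7921 → s = 61.7921

61.7921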